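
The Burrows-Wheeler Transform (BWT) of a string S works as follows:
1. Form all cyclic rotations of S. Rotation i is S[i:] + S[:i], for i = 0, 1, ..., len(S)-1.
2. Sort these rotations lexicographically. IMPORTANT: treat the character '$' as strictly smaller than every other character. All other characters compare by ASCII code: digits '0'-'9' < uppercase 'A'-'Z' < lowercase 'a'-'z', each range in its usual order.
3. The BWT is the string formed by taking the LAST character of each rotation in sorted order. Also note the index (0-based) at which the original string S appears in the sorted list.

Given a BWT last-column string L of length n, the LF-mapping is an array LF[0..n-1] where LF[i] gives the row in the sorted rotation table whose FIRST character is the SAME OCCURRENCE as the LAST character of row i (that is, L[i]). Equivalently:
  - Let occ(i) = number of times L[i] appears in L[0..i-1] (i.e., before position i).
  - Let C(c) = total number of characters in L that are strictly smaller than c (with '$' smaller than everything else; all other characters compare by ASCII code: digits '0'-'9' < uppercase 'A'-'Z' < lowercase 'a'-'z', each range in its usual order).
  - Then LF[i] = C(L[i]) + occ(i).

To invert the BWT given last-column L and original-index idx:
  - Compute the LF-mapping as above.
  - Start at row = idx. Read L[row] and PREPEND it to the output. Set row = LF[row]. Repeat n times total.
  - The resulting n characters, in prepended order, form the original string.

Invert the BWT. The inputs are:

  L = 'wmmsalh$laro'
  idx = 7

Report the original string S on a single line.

Answer: marshmallow$

Derivation:
LF mapping: 11 6 7 10 1 4 3 0 5 2 9 8
Walk LF starting at row 7, prepending L[row]:
  step 1: row=7, L[7]='$', prepend. Next row=LF[7]=0
  step 2: row=0, L[0]='w', prepend. Next row=LF[0]=11
  step 3: row=11, L[11]='o', prepend. Next row=LF[11]=8
  step 4: row=8, L[8]='l', prepend. Next row=LF[8]=5
  step 5: row=5, L[5]='l', prepend. Next row=LF[5]=4
  step 6: row=4, L[4]='a', prepend. Next row=LF[4]=1
  step 7: row=1, L[1]='m', prepend. Next row=LF[1]=6
  step 8: row=6, L[6]='h', prepend. Next row=LF[6]=3
  step 9: row=3, L[3]='s', prepend. Next row=LF[3]=10
  step 10: row=10, L[10]='r', prepend. Next row=LF[10]=9
  step 11: row=9, L[9]='a', prepend. Next row=LF[9]=2
  step 12: row=2, L[2]='m', prepend. Next row=LF[2]=7
Reversed output: marshmallow$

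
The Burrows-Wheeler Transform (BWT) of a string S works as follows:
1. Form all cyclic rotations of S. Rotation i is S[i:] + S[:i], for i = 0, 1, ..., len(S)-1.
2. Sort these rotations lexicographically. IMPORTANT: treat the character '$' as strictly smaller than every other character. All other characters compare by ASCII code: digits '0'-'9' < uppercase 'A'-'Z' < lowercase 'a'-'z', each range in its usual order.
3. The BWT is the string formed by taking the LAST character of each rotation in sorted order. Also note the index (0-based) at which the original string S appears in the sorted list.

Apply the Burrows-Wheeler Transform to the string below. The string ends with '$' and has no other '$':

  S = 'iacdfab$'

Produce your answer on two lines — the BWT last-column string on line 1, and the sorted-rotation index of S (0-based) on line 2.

Answer: bfiaacd$
7

Derivation:
All 8 rotations (rotation i = S[i:]+S[:i]):
  rot[0] = iacdfab$
  rot[1] = acdfab$i
  rot[2] = cdfab$ia
  rot[3] = dfab$iac
  rot[4] = fab$iacd
  rot[5] = ab$iacdf
  rot[6] = b$iacdfa
  rot[7] = $iacdfab
Sorted (with $ < everything):
  sorted[0] = $iacdfab  (last char: 'b')
  sorted[1] = ab$iacdf  (last char: 'f')
  sorted[2] = acdfab$i  (last char: 'i')
  sorted[3] = b$iacdfa  (last char: 'a')
  sorted[4] = cdfab$ia  (last char: 'a')
  sorted[5] = dfab$iac  (last char: 'c')
  sorted[6] = fab$iacd  (last char: 'd')
  sorted[7] = iacdfab$  (last char: '$')
Last column: bfiaacd$
Original string S is at sorted index 7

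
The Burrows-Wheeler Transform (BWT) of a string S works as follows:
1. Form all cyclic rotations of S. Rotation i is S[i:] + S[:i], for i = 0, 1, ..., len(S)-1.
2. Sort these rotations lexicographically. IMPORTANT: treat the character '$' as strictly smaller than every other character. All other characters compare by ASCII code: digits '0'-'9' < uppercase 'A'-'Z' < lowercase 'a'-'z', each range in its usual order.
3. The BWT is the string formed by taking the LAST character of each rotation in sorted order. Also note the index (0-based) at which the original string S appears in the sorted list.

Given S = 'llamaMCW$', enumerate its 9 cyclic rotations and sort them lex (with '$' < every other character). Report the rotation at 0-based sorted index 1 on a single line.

All 9 rotations (rotation i = S[i:]+S[:i]):
  rot[0] = llamaMCW$
  rot[1] = lamaMCW$l
  rot[2] = amaMCW$ll
  rot[3] = maMCW$lla
  rot[4] = aMCW$llam
  rot[5] = MCW$llama
  rot[6] = CW$llamaM
  rot[7] = W$llamaMC
  rot[8] = $llamaMCW
Sorted (with $ < everything):
  sorted[0] = $llamaMCW
  sorted[1] = CW$llamaM
  sorted[2] = MCW$llama
  sorted[3] = W$llamaMC
  sorted[4] = aMCW$llam
  sorted[5] = amaMCW$ll
  sorted[6] = lamaMCW$l
  sorted[7] = llamaMCW$
  sorted[8] = maMCW$lla
sorted[1] = CW$llamaM

Answer: CW$llamaM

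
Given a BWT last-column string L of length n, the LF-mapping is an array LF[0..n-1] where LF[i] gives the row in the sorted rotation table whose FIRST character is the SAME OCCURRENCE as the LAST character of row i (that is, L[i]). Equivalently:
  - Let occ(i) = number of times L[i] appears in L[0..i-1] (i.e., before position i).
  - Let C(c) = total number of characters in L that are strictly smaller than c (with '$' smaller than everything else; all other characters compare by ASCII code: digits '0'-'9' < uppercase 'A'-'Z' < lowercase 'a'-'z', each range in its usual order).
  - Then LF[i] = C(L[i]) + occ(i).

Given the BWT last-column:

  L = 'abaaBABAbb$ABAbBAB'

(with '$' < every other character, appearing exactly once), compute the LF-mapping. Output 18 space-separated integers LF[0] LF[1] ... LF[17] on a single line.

Char counts: '$':1, 'A':5, 'B':5, 'a':3, 'b':4
C (first-col start): C('$')=0, C('A')=1, C('B')=6, C('a')=11, C('b')=14
L[0]='a': occ=0, LF[0]=C('a')+0=11+0=11
L[1]='b': occ=0, LF[1]=C('b')+0=14+0=14
L[2]='a': occ=1, LF[2]=C('a')+1=11+1=12
L[3]='a': occ=2, LF[3]=C('a')+2=11+2=13
L[4]='B': occ=0, LF[4]=C('B')+0=6+0=6
L[5]='A': occ=0, LF[5]=C('A')+0=1+0=1
L[6]='B': occ=1, LF[6]=C('B')+1=6+1=7
L[7]='A': occ=1, LF[7]=C('A')+1=1+1=2
L[8]='b': occ=1, LF[8]=C('b')+1=14+1=15
L[9]='b': occ=2, LF[9]=C('b')+2=14+2=16
L[10]='$': occ=0, LF[10]=C('$')+0=0+0=0
L[11]='A': occ=2, LF[11]=C('A')+2=1+2=3
L[12]='B': occ=2, LF[12]=C('B')+2=6+2=8
L[13]='A': occ=3, LF[13]=C('A')+3=1+3=4
L[14]='b': occ=3, LF[14]=C('b')+3=14+3=17
L[15]='B': occ=3, LF[15]=C('B')+3=6+3=9
L[16]='A': occ=4, LF[16]=C('A')+4=1+4=5
L[17]='B': occ=4, LF[17]=C('B')+4=6+4=10

Answer: 11 14 12 13 6 1 7 2 15 16 0 3 8 4 17 9 5 10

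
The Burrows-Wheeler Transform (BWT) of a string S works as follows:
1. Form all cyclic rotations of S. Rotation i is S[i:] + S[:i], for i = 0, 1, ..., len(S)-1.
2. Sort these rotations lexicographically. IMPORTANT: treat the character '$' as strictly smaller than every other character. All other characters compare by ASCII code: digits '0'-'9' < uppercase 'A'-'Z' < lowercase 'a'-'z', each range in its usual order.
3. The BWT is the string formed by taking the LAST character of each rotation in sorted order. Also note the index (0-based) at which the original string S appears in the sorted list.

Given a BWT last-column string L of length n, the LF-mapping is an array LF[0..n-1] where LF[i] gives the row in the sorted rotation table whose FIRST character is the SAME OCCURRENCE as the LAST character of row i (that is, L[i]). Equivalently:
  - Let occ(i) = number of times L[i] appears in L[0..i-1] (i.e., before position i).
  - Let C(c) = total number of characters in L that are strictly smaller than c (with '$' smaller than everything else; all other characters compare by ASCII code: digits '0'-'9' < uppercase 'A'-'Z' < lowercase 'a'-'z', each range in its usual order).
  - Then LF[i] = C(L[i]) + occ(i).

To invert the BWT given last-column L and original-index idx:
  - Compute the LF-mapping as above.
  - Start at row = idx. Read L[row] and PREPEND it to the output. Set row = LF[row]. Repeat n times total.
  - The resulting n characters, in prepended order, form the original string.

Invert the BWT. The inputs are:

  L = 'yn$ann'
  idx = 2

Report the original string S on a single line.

Answer: nanny$

Derivation:
LF mapping: 5 2 0 1 3 4
Walk LF starting at row 2, prepending L[row]:
  step 1: row=2, L[2]='$', prepend. Next row=LF[2]=0
  step 2: row=0, L[0]='y', prepend. Next row=LF[0]=5
  step 3: row=5, L[5]='n', prepend. Next row=LF[5]=4
  step 4: row=4, L[4]='n', prepend. Next row=LF[4]=3
  step 5: row=3, L[3]='a', prepend. Next row=LF[3]=1
  step 6: row=1, L[1]='n', prepend. Next row=LF[1]=2
Reversed output: nanny$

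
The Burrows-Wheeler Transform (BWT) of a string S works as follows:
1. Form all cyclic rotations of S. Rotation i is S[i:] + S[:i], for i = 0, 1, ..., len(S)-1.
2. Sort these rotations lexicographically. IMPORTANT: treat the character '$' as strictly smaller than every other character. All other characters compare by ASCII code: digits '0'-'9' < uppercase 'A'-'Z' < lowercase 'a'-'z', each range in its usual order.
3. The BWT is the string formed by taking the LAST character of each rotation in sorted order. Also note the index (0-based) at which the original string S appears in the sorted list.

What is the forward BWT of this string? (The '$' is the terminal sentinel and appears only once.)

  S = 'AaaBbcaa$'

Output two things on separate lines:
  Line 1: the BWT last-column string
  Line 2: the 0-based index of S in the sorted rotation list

All 9 rotations (rotation i = S[i:]+S[:i]):
  rot[0] = AaaBbcaa$
  rot[1] = aaBbcaa$A
  rot[2] = aBbcaa$Aa
  rot[3] = Bbcaa$Aaa
  rot[4] = bcaa$AaaB
  rot[5] = caa$AaaBb
  rot[6] = aa$AaaBbc
  rot[7] = a$AaaBbca
  rot[8] = $AaaBbcaa
Sorted (with $ < everything):
  sorted[0] = $AaaBbcaa  (last char: 'a')
  sorted[1] = AaaBbcaa$  (last char: '$')
  sorted[2] = Bbcaa$Aaa  (last char: 'a')
  sorted[3] = a$AaaBbca  (last char: 'a')
  sorted[4] = aBbcaa$Aa  (last char: 'a')
  sorted[5] = aa$AaaBbc  (last char: 'c')
  sorted[6] = aaBbcaa$A  (last char: 'A')
  sorted[7] = bcaa$AaaB  (last char: 'B')
  sorted[8] = caa$AaaBb  (last char: 'b')
Last column: a$aaacABb
Original string S is at sorted index 1

Answer: a$aaacABb
1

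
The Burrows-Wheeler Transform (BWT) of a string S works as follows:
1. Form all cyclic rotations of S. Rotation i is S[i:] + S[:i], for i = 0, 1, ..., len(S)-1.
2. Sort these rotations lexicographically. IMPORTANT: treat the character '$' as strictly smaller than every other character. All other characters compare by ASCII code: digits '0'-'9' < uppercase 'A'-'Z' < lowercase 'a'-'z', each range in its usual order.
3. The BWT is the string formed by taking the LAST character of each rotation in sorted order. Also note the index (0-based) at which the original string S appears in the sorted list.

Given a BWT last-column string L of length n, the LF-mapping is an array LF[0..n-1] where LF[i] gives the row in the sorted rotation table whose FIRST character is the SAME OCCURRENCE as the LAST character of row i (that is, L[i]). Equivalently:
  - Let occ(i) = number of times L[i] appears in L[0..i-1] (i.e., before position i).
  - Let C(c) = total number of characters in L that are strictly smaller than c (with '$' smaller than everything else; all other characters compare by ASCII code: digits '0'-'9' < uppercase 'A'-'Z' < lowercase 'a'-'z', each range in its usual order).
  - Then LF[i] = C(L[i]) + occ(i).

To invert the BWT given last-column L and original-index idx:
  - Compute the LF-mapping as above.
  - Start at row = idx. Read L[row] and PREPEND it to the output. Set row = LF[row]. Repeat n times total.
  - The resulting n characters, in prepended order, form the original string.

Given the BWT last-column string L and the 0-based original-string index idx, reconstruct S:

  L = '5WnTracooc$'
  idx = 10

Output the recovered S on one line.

LF mapping: 1 3 7 2 10 4 5 8 9 6 0
Walk LF starting at row 10, prepending L[row]:
  step 1: row=10, L[10]='$', prepend. Next row=LF[10]=0
  step 2: row=0, L[0]='5', prepend. Next row=LF[0]=1
  step 3: row=1, L[1]='W', prepend. Next row=LF[1]=3
  step 4: row=3, L[3]='T', prepend. Next row=LF[3]=2
  step 5: row=2, L[2]='n', prepend. Next row=LF[2]=7
  step 6: row=7, L[7]='o', prepend. Next row=LF[7]=8
  step 7: row=8, L[8]='o', prepend. Next row=LF[8]=9
  step 8: row=9, L[9]='c', prepend. Next row=LF[9]=6
  step 9: row=6, L[6]='c', prepend. Next row=LF[6]=5
  step 10: row=5, L[5]='a', prepend. Next row=LF[5]=4
  step 11: row=4, L[4]='r', prepend. Next row=LF[4]=10
Reversed output: raccoonTW5$

Answer: raccoonTW5$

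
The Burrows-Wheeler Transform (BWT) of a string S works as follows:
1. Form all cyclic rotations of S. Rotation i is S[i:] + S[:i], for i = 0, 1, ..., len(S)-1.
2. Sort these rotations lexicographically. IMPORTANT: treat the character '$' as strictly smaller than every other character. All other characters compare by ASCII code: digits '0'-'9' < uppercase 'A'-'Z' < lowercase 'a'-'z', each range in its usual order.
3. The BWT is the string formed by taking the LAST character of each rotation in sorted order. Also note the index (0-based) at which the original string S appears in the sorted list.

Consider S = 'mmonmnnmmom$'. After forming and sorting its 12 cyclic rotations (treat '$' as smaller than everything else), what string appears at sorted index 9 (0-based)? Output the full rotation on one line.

All 12 rotations (rotation i = S[i:]+S[:i]):
  rot[0] = mmonmnnmmom$
  rot[1] = monmnnmmom$m
  rot[2] = onmnnmmom$mm
  rot[3] = nmnnmmom$mmo
  rot[4] = mnnmmom$mmon
  rot[5] = nnmmom$mmonm
  rot[6] = nmmom$mmonmn
  rot[7] = mmom$mmonmnn
  rot[8] = mom$mmonmnnm
  rot[9] = om$mmonmnnmm
  rot[10] = m$mmonmnnmmo
  rot[11] = $mmonmnnmmom
Sorted (with $ < everything):
  sorted[0] = $mmonmnnmmom
  sorted[1] = m$mmonmnnmmo
  sorted[2] = mmom$mmonmnn
  sorted[3] = mmonmnnmmom$
  sorted[4] = mnnmmom$mmon
  sorted[5] = mom$mmonmnnm
  sorted[6] = monmnnmmom$m
  sorted[7] = nmmom$mmonmn
  sorted[8] = nmnnmmom$mmo
  sorted[9] = nnmmom$mmonm
  sorted[10] = om$mmonmnnmm
  sorted[11] = onmnnmmom$mm
sorted[9] = nnmmom$mmonm

Answer: nnmmom$mmonm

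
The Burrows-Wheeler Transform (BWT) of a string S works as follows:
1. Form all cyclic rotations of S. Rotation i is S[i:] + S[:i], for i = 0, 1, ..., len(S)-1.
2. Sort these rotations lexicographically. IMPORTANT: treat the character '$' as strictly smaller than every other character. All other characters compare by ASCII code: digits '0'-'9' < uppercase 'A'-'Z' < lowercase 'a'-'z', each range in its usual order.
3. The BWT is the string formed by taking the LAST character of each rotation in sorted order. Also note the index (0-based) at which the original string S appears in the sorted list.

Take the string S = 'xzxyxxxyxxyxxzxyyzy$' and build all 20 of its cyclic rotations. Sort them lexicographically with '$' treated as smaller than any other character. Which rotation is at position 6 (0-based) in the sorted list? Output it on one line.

All 20 rotations (rotation i = S[i:]+S[:i]):
  rot[0] = xzxyxxxyxxyxxzxyyzy$
  rot[1] = zxyxxxyxxyxxzxyyzy$x
  rot[2] = xyxxxyxxyxxzxyyzy$xz
  rot[3] = yxxxyxxyxxzxyyzy$xzx
  rot[4] = xxxyxxyxxzxyyzy$xzxy
  rot[5] = xxyxxyxxzxyyzy$xzxyx
  rot[6] = xyxxyxxzxyyzy$xzxyxx
  rot[7] = yxxyxxzxyyzy$xzxyxxx
  rot[8] = xxyxxzxyyzy$xzxyxxxy
  rot[9] = xyxxzxyyzy$xzxyxxxyx
  rot[10] = yxxzxyyzy$xzxyxxxyxx
  rot[11] = xxzxyyzy$xzxyxxxyxxy
  rot[12] = xzxyyzy$xzxyxxxyxxyx
  rot[13] = zxyyzy$xzxyxxxyxxyxx
  rot[14] = xyyzy$xzxyxxxyxxyxxz
  rot[15] = yyzy$xzxyxxxyxxyxxzx
  rot[16] = yzy$xzxyxxxyxxyxxzxy
  rot[17] = zy$xzxyxxxyxxyxxzxyy
  rot[18] = y$xzxyxxxyxxyxxzxyyz
  rot[19] = $xzxyxxxyxxyxxzxyyzy
Sorted (with $ < everything):
  sorted[0] = $xzxyxxxyxxyxxzxyyzy
  sorted[1] = xxxyxxyxxzxyyzy$xzxy
  sorted[2] = xxyxxyxxzxyyzy$xzxyx
  sorted[3] = xxyxxzxyyzy$xzxyxxxy
  sorted[4] = xxzxyyzy$xzxyxxxyxxy
  sorted[5] = xyxxxyxxyxxzxyyzy$xz
  sorted[6] = xyxxyxxzxyyzy$xzxyxx
  sorted[7] = xyxxzxyyzy$xzxyxxxyx
  sorted[8] = xyyzy$xzxyxxxyxxyxxz
  sorted[9] = xzxyxxxyxxyxxzxyyzy$
  sorted[10] = xzxyyzy$xzxyxxxyxxyx
  sorted[11] = y$xzxyxxxyxxyxxzxyyz
  sorted[12] = yxxxyxxyxxzxyyzy$xzx
  sorted[13] = yxxyxxzxyyzy$xzxyxxx
  sorted[14] = yxxzxyyzy$xzxyxxxyxx
  sorted[15] = yyzy$xzxyxxxyxxyxxzx
  sorted[16] = yzy$xzxyxxxyxxyxxzxy
  sorted[17] = zxyxxxyxxyxxzxyyzy$x
  sorted[18] = zxyyzy$xzxyxxxyxxyxx
  sorted[19] = zy$xzxyxxxyxxyxxzxyy
sorted[6] = xyxxyxxzxyyzy$xzxyxx

Answer: xyxxyxxzxyyzy$xzxyxx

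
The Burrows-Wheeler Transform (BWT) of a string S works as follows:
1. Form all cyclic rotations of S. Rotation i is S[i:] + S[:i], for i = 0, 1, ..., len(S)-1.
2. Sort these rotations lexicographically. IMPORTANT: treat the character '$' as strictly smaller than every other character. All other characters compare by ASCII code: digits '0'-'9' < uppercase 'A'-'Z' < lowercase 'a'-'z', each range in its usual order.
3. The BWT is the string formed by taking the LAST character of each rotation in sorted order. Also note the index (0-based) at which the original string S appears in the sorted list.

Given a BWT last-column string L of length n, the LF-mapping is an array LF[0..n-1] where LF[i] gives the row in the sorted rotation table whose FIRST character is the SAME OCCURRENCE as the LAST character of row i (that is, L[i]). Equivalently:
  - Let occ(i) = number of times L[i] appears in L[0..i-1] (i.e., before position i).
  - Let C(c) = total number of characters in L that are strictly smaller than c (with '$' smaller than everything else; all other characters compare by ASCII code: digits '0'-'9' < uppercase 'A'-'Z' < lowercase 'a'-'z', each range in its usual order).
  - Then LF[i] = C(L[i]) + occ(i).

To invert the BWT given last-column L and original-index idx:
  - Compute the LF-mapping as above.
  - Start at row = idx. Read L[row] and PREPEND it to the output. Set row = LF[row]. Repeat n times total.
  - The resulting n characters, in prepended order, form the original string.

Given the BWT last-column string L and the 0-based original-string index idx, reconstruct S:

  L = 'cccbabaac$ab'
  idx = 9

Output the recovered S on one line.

Answer: caacabbabcc$

Derivation:
LF mapping: 8 9 10 5 1 6 2 3 11 0 4 7
Walk LF starting at row 9, prepending L[row]:
  step 1: row=9, L[9]='$', prepend. Next row=LF[9]=0
  step 2: row=0, L[0]='c', prepend. Next row=LF[0]=8
  step 3: row=8, L[8]='c', prepend. Next row=LF[8]=11
  step 4: row=11, L[11]='b', prepend. Next row=LF[11]=7
  step 5: row=7, L[7]='a', prepend. Next row=LF[7]=3
  step 6: row=3, L[3]='b', prepend. Next row=LF[3]=5
  step 7: row=5, L[5]='b', prepend. Next row=LF[5]=6
  step 8: row=6, L[6]='a', prepend. Next row=LF[6]=2
  step 9: row=2, L[2]='c', prepend. Next row=LF[2]=10
  step 10: row=10, L[10]='a', prepend. Next row=LF[10]=4
  step 11: row=4, L[4]='a', prepend. Next row=LF[4]=1
  step 12: row=1, L[1]='c', prepend. Next row=LF[1]=9
Reversed output: caacabbabcc$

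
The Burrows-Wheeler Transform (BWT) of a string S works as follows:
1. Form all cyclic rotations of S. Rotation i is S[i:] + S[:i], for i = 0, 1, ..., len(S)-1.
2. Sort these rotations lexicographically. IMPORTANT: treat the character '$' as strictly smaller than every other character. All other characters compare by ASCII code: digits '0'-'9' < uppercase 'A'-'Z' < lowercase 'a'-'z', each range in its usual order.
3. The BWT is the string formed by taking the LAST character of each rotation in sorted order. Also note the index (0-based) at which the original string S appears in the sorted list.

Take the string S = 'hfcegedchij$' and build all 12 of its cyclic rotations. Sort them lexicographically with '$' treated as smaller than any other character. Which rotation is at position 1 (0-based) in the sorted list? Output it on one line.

Answer: cegedchij$hf

Derivation:
All 12 rotations (rotation i = S[i:]+S[:i]):
  rot[0] = hfcegedchij$
  rot[1] = fcegedchij$h
  rot[2] = cegedchij$hf
  rot[3] = egedchij$hfc
  rot[4] = gedchij$hfce
  rot[5] = edchij$hfceg
  rot[6] = dchij$hfcege
  rot[7] = chij$hfceged
  rot[8] = hij$hfcegedc
  rot[9] = ij$hfcegedch
  rot[10] = j$hfcegedchi
  rot[11] = $hfcegedchij
Sorted (with $ < everything):
  sorted[0] = $hfcegedchij
  sorted[1] = cegedchij$hf
  sorted[2] = chij$hfceged
  sorted[3] = dchij$hfcege
  sorted[4] = edchij$hfceg
  sorted[5] = egedchij$hfc
  sorted[6] = fcegedchij$h
  sorted[7] = gedchij$hfce
  sorted[8] = hfcegedchij$
  sorted[9] = hij$hfcegedc
  sorted[10] = ij$hfcegedch
  sorted[11] = j$hfcegedchi
sorted[1] = cegedchij$hf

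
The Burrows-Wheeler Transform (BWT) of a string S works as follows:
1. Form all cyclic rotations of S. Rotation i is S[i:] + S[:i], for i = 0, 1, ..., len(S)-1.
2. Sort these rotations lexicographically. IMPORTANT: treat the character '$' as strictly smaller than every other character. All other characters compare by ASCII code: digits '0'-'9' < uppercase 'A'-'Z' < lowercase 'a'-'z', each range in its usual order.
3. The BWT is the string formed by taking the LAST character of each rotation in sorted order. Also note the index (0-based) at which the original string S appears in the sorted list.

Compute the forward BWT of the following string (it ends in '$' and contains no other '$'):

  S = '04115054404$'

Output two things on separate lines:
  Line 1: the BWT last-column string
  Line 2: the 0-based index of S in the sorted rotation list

All 12 rotations (rotation i = S[i:]+S[:i]):
  rot[0] = 04115054404$
  rot[1] = 4115054404$0
  rot[2] = 115054404$04
  rot[3] = 15054404$041
  rot[4] = 5054404$0411
  rot[5] = 054404$04115
  rot[6] = 54404$041150
  rot[7] = 4404$0411505
  rot[8] = 404$04115054
  rot[9] = 04$041150544
  rot[10] = 4$0411505440
  rot[11] = $04115054404
Sorted (with $ < everything):
  sorted[0] = $04115054404  (last char: '4')
  sorted[1] = 04$041150544  (last char: '4')
  sorted[2] = 04115054404$  (last char: '$')
  sorted[3] = 054404$04115  (last char: '5')
  sorted[4] = 115054404$04  (last char: '4')
  sorted[5] = 15054404$041  (last char: '1')
  sorted[6] = 4$0411505440  (last char: '0')
  sorted[7] = 404$04115054  (last char: '4')
  sorted[8] = 4115054404$0  (last char: '0')
  sorted[9] = 4404$0411505  (last char: '5')
  sorted[10] = 5054404$0411  (last char: '1')
  sorted[11] = 54404$041150  (last char: '0')
Last column: 44$541040510
Original string S is at sorted index 2

Answer: 44$541040510
2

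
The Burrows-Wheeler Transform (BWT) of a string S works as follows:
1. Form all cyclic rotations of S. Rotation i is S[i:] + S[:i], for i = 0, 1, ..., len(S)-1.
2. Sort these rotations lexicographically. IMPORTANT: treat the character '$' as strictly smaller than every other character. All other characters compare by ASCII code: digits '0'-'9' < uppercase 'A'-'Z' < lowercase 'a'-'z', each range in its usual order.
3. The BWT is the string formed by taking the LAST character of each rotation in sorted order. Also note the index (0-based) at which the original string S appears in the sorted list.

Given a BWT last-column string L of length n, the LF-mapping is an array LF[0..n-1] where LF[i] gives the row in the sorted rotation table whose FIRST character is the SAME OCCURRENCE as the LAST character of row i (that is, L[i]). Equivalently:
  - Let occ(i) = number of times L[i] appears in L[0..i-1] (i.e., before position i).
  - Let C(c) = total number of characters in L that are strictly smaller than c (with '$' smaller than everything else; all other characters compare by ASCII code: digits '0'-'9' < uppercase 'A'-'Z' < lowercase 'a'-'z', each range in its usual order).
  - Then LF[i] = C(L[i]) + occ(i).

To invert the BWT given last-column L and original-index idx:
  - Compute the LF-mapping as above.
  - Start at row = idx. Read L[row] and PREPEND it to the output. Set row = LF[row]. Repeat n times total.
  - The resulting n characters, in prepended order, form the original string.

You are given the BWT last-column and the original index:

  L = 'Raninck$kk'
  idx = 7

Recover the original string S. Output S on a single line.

Answer: knickknaR$

Derivation:
LF mapping: 1 2 8 4 9 3 5 0 6 7
Walk LF starting at row 7, prepending L[row]:
  step 1: row=7, L[7]='$', prepend. Next row=LF[7]=0
  step 2: row=0, L[0]='R', prepend. Next row=LF[0]=1
  step 3: row=1, L[1]='a', prepend. Next row=LF[1]=2
  step 4: row=2, L[2]='n', prepend. Next row=LF[2]=8
  step 5: row=8, L[8]='k', prepend. Next row=LF[8]=6
  step 6: row=6, L[6]='k', prepend. Next row=LF[6]=5
  step 7: row=5, L[5]='c', prepend. Next row=LF[5]=3
  step 8: row=3, L[3]='i', prepend. Next row=LF[3]=4
  step 9: row=4, L[4]='n', prepend. Next row=LF[4]=9
  step 10: row=9, L[9]='k', prepend. Next row=LF[9]=7
Reversed output: knickknaR$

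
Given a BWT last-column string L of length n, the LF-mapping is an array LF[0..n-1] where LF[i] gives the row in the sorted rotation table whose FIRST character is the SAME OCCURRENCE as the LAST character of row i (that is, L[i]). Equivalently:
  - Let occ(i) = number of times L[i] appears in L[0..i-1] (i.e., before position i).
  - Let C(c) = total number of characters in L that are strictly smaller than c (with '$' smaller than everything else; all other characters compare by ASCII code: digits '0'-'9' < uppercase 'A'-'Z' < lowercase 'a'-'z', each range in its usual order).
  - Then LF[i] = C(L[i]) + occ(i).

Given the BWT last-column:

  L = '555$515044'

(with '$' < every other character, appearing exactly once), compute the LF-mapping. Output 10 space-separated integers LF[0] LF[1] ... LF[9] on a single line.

Answer: 5 6 7 0 8 2 9 1 3 4

Derivation:
Char counts: '$':1, '0':1, '1':1, '4':2, '5':5
C (first-col start): C('$')=0, C('0')=1, C('1')=2, C('4')=3, C('5')=5
L[0]='5': occ=0, LF[0]=C('5')+0=5+0=5
L[1]='5': occ=1, LF[1]=C('5')+1=5+1=6
L[2]='5': occ=2, LF[2]=C('5')+2=5+2=7
L[3]='$': occ=0, LF[3]=C('$')+0=0+0=0
L[4]='5': occ=3, LF[4]=C('5')+3=5+3=8
L[5]='1': occ=0, LF[5]=C('1')+0=2+0=2
L[6]='5': occ=4, LF[6]=C('5')+4=5+4=9
L[7]='0': occ=0, LF[7]=C('0')+0=1+0=1
L[8]='4': occ=0, LF[8]=C('4')+0=3+0=3
L[9]='4': occ=1, LF[9]=C('4')+1=3+1=4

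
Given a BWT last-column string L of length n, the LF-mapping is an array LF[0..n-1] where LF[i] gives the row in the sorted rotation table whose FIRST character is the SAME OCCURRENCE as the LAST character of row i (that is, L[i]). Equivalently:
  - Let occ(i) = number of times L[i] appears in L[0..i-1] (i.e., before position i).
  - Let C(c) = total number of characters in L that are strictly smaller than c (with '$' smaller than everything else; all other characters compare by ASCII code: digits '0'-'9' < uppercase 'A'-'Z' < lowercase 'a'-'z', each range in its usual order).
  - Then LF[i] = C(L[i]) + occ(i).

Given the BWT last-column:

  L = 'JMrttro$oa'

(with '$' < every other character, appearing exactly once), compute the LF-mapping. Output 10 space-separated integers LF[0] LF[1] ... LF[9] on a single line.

Answer: 1 2 6 8 9 7 4 0 5 3

Derivation:
Char counts: '$':1, 'J':1, 'M':1, 'a':1, 'o':2, 'r':2, 't':2
C (first-col start): C('$')=0, C('J')=1, C('M')=2, C('a')=3, C('o')=4, C('r')=6, C('t')=8
L[0]='J': occ=0, LF[0]=C('J')+0=1+0=1
L[1]='M': occ=0, LF[1]=C('M')+0=2+0=2
L[2]='r': occ=0, LF[2]=C('r')+0=6+0=6
L[3]='t': occ=0, LF[3]=C('t')+0=8+0=8
L[4]='t': occ=1, LF[4]=C('t')+1=8+1=9
L[5]='r': occ=1, LF[5]=C('r')+1=6+1=7
L[6]='o': occ=0, LF[6]=C('o')+0=4+0=4
L[7]='$': occ=0, LF[7]=C('$')+0=0+0=0
L[8]='o': occ=1, LF[8]=C('o')+1=4+1=5
L[9]='a': occ=0, LF[9]=C('a')+0=3+0=3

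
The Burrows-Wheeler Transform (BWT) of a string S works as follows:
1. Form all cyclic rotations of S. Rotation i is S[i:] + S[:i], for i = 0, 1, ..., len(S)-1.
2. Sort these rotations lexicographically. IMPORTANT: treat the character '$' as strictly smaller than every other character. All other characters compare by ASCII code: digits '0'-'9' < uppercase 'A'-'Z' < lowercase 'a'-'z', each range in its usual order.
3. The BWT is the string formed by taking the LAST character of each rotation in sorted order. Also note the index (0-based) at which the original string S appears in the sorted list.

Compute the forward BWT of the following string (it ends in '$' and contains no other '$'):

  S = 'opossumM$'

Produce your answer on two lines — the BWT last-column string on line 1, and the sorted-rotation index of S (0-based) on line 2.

All 9 rotations (rotation i = S[i:]+S[:i]):
  rot[0] = opossumM$
  rot[1] = possumM$o
  rot[2] = ossumM$op
  rot[3] = ssumM$opo
  rot[4] = sumM$opos
  rot[5] = umM$oposs
  rot[6] = mM$opossu
  rot[7] = M$opossum
  rot[8] = $opossumM
Sorted (with $ < everything):
  sorted[0] = $opossumM  (last char: 'M')
  sorted[1] = M$opossum  (last char: 'm')
  sorted[2] = mM$opossu  (last char: 'u')
  sorted[3] = opossumM$  (last char: '$')
  sorted[4] = ossumM$op  (last char: 'p')
  sorted[5] = possumM$o  (last char: 'o')
  sorted[6] = ssumM$opo  (last char: 'o')
  sorted[7] = sumM$opos  (last char: 's')
  sorted[8] = umM$oposs  (last char: 's')
Last column: Mmu$pooss
Original string S is at sorted index 3

Answer: Mmu$pooss
3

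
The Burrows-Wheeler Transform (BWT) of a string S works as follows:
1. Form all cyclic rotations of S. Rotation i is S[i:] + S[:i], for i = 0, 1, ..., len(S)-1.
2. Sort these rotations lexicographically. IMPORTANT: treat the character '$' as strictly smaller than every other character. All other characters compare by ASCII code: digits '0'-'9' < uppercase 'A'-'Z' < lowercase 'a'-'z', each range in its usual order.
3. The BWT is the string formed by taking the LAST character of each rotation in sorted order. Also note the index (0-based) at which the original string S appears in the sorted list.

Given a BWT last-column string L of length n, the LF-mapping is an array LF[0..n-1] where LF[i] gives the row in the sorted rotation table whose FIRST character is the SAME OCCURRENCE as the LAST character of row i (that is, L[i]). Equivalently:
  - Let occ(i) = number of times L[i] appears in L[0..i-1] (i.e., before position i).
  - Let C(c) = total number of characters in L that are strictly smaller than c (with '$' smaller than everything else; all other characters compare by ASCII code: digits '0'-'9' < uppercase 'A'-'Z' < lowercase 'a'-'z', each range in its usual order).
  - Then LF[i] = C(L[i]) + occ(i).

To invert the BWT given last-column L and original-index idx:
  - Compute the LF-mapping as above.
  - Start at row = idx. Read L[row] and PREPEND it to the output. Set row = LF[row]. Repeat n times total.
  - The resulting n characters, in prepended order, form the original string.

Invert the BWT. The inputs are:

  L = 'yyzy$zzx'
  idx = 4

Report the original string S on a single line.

LF mapping: 2 3 5 4 0 6 7 1
Walk LF starting at row 4, prepending L[row]:
  step 1: row=4, L[4]='$', prepend. Next row=LF[4]=0
  step 2: row=0, L[0]='y', prepend. Next row=LF[0]=2
  step 3: row=2, L[2]='z', prepend. Next row=LF[2]=5
  step 4: row=5, L[5]='z', prepend. Next row=LF[5]=6
  step 5: row=6, L[6]='z', prepend. Next row=LF[6]=7
  step 6: row=7, L[7]='x', prepend. Next row=LF[7]=1
  step 7: row=1, L[1]='y', prepend. Next row=LF[1]=3
  step 8: row=3, L[3]='y', prepend. Next row=LF[3]=4
Reversed output: yyxzzzy$

Answer: yyxzzzy$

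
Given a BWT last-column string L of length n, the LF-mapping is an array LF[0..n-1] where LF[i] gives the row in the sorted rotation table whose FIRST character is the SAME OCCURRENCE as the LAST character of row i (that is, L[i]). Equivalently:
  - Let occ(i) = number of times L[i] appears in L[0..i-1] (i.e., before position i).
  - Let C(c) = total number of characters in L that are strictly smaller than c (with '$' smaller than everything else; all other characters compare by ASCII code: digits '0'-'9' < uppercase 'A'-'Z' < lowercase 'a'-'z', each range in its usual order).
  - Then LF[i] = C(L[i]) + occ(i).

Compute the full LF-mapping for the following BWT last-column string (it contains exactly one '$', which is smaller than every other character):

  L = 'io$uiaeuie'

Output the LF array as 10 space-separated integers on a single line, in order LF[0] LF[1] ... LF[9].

Answer: 4 7 0 8 5 1 2 9 6 3

Derivation:
Char counts: '$':1, 'a':1, 'e':2, 'i':3, 'o':1, 'u':2
C (first-col start): C('$')=0, C('a')=1, C('e')=2, C('i')=4, C('o')=7, C('u')=8
L[0]='i': occ=0, LF[0]=C('i')+0=4+0=4
L[1]='o': occ=0, LF[1]=C('o')+0=7+0=7
L[2]='$': occ=0, LF[2]=C('$')+0=0+0=0
L[3]='u': occ=0, LF[3]=C('u')+0=8+0=8
L[4]='i': occ=1, LF[4]=C('i')+1=4+1=5
L[5]='a': occ=0, LF[5]=C('a')+0=1+0=1
L[6]='e': occ=0, LF[6]=C('e')+0=2+0=2
L[7]='u': occ=1, LF[7]=C('u')+1=8+1=9
L[8]='i': occ=2, LF[8]=C('i')+2=4+2=6
L[9]='e': occ=1, LF[9]=C('e')+1=2+1=3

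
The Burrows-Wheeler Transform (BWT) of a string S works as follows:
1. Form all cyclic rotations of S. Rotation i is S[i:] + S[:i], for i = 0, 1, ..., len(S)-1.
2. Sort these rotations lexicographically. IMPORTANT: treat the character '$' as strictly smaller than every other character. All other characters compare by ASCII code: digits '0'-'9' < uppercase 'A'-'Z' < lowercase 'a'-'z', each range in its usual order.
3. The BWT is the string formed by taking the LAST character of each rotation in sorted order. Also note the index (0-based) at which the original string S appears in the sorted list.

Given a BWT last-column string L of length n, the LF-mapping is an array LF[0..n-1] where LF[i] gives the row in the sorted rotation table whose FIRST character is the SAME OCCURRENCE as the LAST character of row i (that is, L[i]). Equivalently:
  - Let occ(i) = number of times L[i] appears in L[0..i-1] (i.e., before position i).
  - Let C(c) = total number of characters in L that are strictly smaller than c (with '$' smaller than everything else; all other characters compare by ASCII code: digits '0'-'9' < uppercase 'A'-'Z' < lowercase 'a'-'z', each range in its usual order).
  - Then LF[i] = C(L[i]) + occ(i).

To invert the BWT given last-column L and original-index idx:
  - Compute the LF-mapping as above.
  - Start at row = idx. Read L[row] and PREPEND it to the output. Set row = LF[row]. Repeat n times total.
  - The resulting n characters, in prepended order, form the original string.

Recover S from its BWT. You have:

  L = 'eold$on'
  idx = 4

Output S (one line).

LF mapping: 2 5 3 1 0 6 4
Walk LF starting at row 4, prepending L[row]:
  step 1: row=4, L[4]='$', prepend. Next row=LF[4]=0
  step 2: row=0, L[0]='e', prepend. Next row=LF[0]=2
  step 3: row=2, L[2]='l', prepend. Next row=LF[2]=3
  step 4: row=3, L[3]='d', prepend. Next row=LF[3]=1
  step 5: row=1, L[1]='o', prepend. Next row=LF[1]=5
  step 6: row=5, L[5]='o', prepend. Next row=LF[5]=6
  step 7: row=6, L[6]='n', prepend. Next row=LF[6]=4
Reversed output: noodle$

Answer: noodle$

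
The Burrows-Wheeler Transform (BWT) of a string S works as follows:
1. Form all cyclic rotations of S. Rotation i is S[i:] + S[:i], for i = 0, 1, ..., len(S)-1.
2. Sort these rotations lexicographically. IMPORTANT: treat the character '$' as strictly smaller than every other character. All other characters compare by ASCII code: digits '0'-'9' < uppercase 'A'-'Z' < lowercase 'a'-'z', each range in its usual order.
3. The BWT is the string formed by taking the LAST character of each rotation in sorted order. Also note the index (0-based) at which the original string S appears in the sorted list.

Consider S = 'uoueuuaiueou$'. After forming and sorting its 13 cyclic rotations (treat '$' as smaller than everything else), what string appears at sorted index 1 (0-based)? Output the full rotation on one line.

Answer: aiueou$uoueuu

Derivation:
All 13 rotations (rotation i = S[i:]+S[:i]):
  rot[0] = uoueuuaiueou$
  rot[1] = oueuuaiueou$u
  rot[2] = ueuuaiueou$uo
  rot[3] = euuaiueou$uou
  rot[4] = uuaiueou$uoue
  rot[5] = uaiueou$uoueu
  rot[6] = aiueou$uoueuu
  rot[7] = iueou$uoueuua
  rot[8] = ueou$uoueuuai
  rot[9] = eou$uoueuuaiu
  rot[10] = ou$uoueuuaiue
  rot[11] = u$uoueuuaiueo
  rot[12] = $uoueuuaiueou
Sorted (with $ < everything):
  sorted[0] = $uoueuuaiueou
  sorted[1] = aiueou$uoueuu
  sorted[2] = eou$uoueuuaiu
  sorted[3] = euuaiueou$uou
  sorted[4] = iueou$uoueuua
  sorted[5] = ou$uoueuuaiue
  sorted[6] = oueuuaiueou$u
  sorted[7] = u$uoueuuaiueo
  sorted[8] = uaiueou$uoueu
  sorted[9] = ueou$uoueuuai
  sorted[10] = ueuuaiueou$uo
  sorted[11] = uoueuuaiueou$
  sorted[12] = uuaiueou$uoue
sorted[1] = aiueou$uoueuu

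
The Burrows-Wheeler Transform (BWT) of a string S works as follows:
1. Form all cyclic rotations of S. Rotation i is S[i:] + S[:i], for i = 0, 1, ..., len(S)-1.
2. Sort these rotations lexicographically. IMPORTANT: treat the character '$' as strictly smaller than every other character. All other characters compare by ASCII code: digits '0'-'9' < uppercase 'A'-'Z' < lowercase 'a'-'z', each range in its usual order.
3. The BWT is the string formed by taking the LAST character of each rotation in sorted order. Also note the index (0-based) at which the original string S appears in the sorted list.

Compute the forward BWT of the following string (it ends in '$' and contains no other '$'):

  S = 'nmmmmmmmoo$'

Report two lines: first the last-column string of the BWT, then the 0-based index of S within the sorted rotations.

All 11 rotations (rotation i = S[i:]+S[:i]):
  rot[0] = nmmmmmmmoo$
  rot[1] = mmmmmmmoo$n
  rot[2] = mmmmmmoo$nm
  rot[3] = mmmmmoo$nmm
  rot[4] = mmmmoo$nmmm
  rot[5] = mmmoo$nmmmm
  rot[6] = mmoo$nmmmmm
  rot[7] = moo$nmmmmmm
  rot[8] = oo$nmmmmmmm
  rot[9] = o$nmmmmmmmo
  rot[10] = $nmmmmmmmoo
Sorted (with $ < everything):
  sorted[0] = $nmmmmmmmoo  (last char: 'o')
  sorted[1] = mmmmmmmoo$n  (last char: 'n')
  sorted[2] = mmmmmmoo$nm  (last char: 'm')
  sorted[3] = mmmmmoo$nmm  (last char: 'm')
  sorted[4] = mmmmoo$nmmm  (last char: 'm')
  sorted[5] = mmmoo$nmmmm  (last char: 'm')
  sorted[6] = mmoo$nmmmmm  (last char: 'm')
  sorted[7] = moo$nmmmmmm  (last char: 'm')
  sorted[8] = nmmmmmmmoo$  (last char: '$')
  sorted[9] = o$nmmmmmmmo  (last char: 'o')
  sorted[10] = oo$nmmmmmmm  (last char: 'm')
Last column: onmmmmmm$om
Original string S is at sorted index 8

Answer: onmmmmmm$om
8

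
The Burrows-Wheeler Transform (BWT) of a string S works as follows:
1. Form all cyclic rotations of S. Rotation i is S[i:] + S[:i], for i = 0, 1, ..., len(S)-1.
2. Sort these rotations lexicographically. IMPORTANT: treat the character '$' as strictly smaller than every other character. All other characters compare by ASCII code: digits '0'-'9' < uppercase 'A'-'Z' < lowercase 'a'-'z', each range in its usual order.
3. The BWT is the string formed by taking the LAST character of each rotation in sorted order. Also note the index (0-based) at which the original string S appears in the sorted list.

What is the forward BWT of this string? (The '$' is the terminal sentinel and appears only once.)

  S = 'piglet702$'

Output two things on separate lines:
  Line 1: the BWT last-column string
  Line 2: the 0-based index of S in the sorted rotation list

All 10 rotations (rotation i = S[i:]+S[:i]):
  rot[0] = piglet702$
  rot[1] = iglet702$p
  rot[2] = glet702$pi
  rot[3] = let702$pig
  rot[4] = et702$pigl
  rot[5] = t702$pigle
  rot[6] = 702$piglet
  rot[7] = 02$piglet7
  rot[8] = 2$piglet70
  rot[9] = $piglet702
Sorted (with $ < everything):
  sorted[0] = $piglet702  (last char: '2')
  sorted[1] = 02$piglet7  (last char: '7')
  sorted[2] = 2$piglet70  (last char: '0')
  sorted[3] = 702$piglet  (last char: 't')
  sorted[4] = et702$pigl  (last char: 'l')
  sorted[5] = glet702$pi  (last char: 'i')
  sorted[6] = iglet702$p  (last char: 'p')
  sorted[7] = let702$pig  (last char: 'g')
  sorted[8] = piglet702$  (last char: '$')
  sorted[9] = t702$pigle  (last char: 'e')
Last column: 270tlipg$e
Original string S is at sorted index 8

Answer: 270tlipg$e
8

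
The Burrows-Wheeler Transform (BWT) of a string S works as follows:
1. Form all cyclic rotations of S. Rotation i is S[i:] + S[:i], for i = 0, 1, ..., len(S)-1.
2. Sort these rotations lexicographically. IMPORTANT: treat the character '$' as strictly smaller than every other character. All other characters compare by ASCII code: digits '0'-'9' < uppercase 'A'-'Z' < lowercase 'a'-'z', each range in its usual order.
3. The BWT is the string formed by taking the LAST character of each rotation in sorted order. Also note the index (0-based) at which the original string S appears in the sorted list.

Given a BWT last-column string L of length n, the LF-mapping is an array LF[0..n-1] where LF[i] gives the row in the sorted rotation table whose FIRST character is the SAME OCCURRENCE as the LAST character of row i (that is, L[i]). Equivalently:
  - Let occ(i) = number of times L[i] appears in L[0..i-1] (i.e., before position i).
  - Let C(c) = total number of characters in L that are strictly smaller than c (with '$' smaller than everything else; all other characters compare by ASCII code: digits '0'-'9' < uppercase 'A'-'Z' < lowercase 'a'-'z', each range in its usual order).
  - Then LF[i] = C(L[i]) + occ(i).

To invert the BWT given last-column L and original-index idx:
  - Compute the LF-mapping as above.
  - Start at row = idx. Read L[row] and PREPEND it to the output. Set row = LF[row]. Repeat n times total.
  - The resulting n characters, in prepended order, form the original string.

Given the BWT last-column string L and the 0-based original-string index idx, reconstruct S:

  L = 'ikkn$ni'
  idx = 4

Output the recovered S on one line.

Answer: kinnki$

Derivation:
LF mapping: 1 3 4 5 0 6 2
Walk LF starting at row 4, prepending L[row]:
  step 1: row=4, L[4]='$', prepend. Next row=LF[4]=0
  step 2: row=0, L[0]='i', prepend. Next row=LF[0]=1
  step 3: row=1, L[1]='k', prepend. Next row=LF[1]=3
  step 4: row=3, L[3]='n', prepend. Next row=LF[3]=5
  step 5: row=5, L[5]='n', prepend. Next row=LF[5]=6
  step 6: row=6, L[6]='i', prepend. Next row=LF[6]=2
  step 7: row=2, L[2]='k', prepend. Next row=LF[2]=4
Reversed output: kinnki$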